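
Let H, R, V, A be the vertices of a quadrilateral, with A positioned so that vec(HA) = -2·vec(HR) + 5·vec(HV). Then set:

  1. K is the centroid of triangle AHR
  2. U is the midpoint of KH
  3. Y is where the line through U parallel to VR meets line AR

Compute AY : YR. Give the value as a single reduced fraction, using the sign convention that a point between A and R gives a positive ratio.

AY:YR = -7

Work in coordinates with H = (0, 0), R = (1, 0), V = (0, 1), A = (-2, 5).
1. K is the centroid of triangle AHR ⇒ K = (-1/3, 5/3)
2. U is the midpoint of KH ⇒ U = (-1/6, 5/6)
3. Y is where the line through U parallel to VR meets line AR ⇒ Y = (3/2, -5/6)
Y = A + t·(R−A) with t = 7/6, so AY:YR = t:(1−t) = 7/6:-1/6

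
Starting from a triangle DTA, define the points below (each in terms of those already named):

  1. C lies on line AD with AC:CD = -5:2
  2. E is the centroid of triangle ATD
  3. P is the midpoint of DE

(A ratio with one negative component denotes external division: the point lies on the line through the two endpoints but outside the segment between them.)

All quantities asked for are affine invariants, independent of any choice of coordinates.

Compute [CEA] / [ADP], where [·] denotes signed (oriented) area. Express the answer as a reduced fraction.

[CEA]:[ADP] = 10/3

Set D = (0, 0), T = (1, 0), A = (0, 1); any affine frame gives the same invariant.
1. C lies on line AD with AC:CD = -5:2 ⇒ C = (0, -2/3)
2. E is the centroid of triangle ATD ⇒ E = (1/3, 1/3)
3. P is the midpoint of DE ⇒ P = (1/6, 1/6)
2·[CEA] = 5/9, 2·[ADP] = 1/6
[CEA]:[ADP] = 5/9:1/6 = 10/3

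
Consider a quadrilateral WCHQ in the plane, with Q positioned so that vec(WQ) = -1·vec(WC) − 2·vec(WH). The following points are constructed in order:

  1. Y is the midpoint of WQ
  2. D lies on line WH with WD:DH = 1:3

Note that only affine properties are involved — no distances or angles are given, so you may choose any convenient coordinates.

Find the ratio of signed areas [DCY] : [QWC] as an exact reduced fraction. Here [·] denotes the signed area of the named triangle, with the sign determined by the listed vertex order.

[DCY]:[QWC] = 11/16

Assign W = (0, 0), C = (1, 0), H = (0, 1), Q = (-1, -2) — the answer is frame-independent, so this choice is without loss of generality.
1. Y is the midpoint of WQ ⇒ Y = (-1/2, -1)
2. D lies on line WH with WD:DH = 1:3 ⇒ D = (0, 1/4)
2·[DCY] = -11/8, 2·[QWC] = -2
[DCY]:[QWC] = -11/8:-2 = 11/16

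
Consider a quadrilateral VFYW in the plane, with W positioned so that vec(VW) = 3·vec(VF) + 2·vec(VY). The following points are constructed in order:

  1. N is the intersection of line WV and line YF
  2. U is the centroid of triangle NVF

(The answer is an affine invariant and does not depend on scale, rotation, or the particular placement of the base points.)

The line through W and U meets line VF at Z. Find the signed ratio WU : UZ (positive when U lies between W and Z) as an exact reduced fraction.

Work in coordinates with V = (0, 0), F = (1, 0), Y = (0, 1), W = (3, 2).
1. N is the intersection of line WV and line YF ⇒ N = (3/5, 2/5)
2. U is the centroid of triangle NVF ⇒ U = (8/15, 2/15)
line WU meets VF at Z = (5/14, 0)
U = W + t·(Z−W) with t = 14/15, so WU:UZ = 14/15:1/15

WU:UZ = 14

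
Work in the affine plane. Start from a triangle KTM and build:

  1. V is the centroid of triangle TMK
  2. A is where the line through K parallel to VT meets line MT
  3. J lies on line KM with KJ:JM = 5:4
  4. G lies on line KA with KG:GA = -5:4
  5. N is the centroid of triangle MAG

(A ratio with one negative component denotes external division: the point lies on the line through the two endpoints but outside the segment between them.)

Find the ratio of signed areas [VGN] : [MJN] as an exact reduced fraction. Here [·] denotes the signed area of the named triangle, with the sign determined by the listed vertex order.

Choose coordinates K = (0, 0), T = (1, 0), M = (0, 1).
1. V is the centroid of triangle TMK ⇒ V = (1/3, 1/3)
2. A is where the line through K parallel to VT meets line MT ⇒ A = (2, -1)
3. J lies on line KM with KJ:JM = 5:4 ⇒ J = (0, 5/9)
4. G lies on line KA with KG:GA = -5:4 ⇒ G = (10, -5)
5. N is the centroid of triangle MAG ⇒ N = (4, -5/3)
2·[VGN] = 2/9, 2·[MJN] = 16/9
[VGN]:[MJN] = 2/9:16/9 = 1/8

[VGN]:[MJN] = 1/8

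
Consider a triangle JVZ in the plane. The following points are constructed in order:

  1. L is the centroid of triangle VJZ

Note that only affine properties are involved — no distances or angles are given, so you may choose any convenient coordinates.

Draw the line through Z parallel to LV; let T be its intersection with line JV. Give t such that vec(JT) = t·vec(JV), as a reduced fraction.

Choose coordinates J = (0, 0), V = (1, 0), Z = (0, 1).
1. L is the centroid of triangle VJZ ⇒ L = (1/3, 1/3)
through Z parallel to LV: direction (2/3, -1/3); meets JV at T = (2, 0)
T = J + t·(V−J) with t = 2

t = 2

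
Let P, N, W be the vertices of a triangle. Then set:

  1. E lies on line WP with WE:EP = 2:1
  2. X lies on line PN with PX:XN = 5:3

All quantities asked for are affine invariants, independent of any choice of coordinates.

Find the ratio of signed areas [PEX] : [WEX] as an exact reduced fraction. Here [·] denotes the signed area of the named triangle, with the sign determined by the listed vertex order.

[PEX]:[WEX] = -1/2

Choose coordinates P = (0, 0), N = (1, 0), W = (0, 1).
1. E lies on line WP with WE:EP = 2:1 ⇒ E = (0, 1/3)
2. X lies on line PN with PX:XN = 5:3 ⇒ X = (5/8, 0)
2·[PEX] = -5/24, 2·[WEX] = 5/12
[PEX]:[WEX] = -5/24:5/12 = -1/2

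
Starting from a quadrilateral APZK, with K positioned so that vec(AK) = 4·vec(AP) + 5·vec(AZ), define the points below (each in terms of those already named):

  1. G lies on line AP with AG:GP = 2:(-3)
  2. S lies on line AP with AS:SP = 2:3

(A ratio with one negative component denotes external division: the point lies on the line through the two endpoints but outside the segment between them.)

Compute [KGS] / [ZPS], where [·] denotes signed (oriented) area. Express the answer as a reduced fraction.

[KGS]:[ZPS] = -20

Set A = (0, 0), P = (1, 0), Z = (0, 1), K = (4, 5); any affine frame gives the same invariant.
1. G lies on line AP with AG:GP = 2:(-3) ⇒ G = (-2, 0)
2. S lies on line AP with AS:SP = 2:3 ⇒ S = (2/5, 0)
2·[KGS] = 12, 2·[ZPS] = -3/5
[KGS]:[ZPS] = 12:-3/5 = -20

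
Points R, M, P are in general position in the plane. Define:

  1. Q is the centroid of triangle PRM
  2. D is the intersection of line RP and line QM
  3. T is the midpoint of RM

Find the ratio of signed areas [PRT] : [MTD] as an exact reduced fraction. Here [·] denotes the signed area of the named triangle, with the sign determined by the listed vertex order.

Work in coordinates with R = (0, 0), M = (1, 0), P = (0, 1).
1. Q is the centroid of triangle PRM ⇒ Q = (1/3, 1/3)
2. D is the intersection of line RP and line QM ⇒ D = (0, 1/2)
3. T is the midpoint of RM ⇒ T = (1/2, 0)
2·[PRT] = 1/2, 2·[MTD] = -1/4
[PRT]:[MTD] = 1/2:-1/4 = -2

[PRT]:[MTD] = -2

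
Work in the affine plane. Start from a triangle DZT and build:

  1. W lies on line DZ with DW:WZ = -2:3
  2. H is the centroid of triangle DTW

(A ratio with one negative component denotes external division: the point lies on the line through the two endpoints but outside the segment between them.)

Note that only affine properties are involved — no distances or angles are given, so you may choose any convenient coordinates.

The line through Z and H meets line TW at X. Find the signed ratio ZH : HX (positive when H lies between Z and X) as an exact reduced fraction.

ZH:HX = 7/2

Set D = (0, 0), Z = (1, 0), T = (0, 1); any affine frame gives the same invariant.
1. W lies on line DZ with DW:WZ = -2:3 ⇒ W = (-2, 0)
2. H is the centroid of triangle DTW ⇒ H = (-2/3, 1/3)
line ZH meets TW at X = (-8/7, 3/7)
H = Z + t·(X−Z) with t = 7/9, so ZH:HX = 7/9:2/9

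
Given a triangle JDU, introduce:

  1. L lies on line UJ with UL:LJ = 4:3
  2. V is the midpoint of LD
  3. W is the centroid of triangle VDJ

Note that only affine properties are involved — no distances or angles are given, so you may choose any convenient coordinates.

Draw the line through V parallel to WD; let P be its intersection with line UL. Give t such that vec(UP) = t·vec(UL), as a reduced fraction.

t = 5/4

Choose coordinates J = (0, 0), D = (1, 0), U = (0, 1).
1. L lies on line UJ with UL:LJ = 4:3 ⇒ L = (0, 3/7)
2. V is the midpoint of LD ⇒ V = (1/2, 3/14)
3. W is the centroid of triangle VDJ ⇒ W = (1/2, 1/14)
through V parallel to WD: direction (1/2, -1/14); meets UL at P = (0, 2/7)
P = U + t·(L−U) with t = 5/4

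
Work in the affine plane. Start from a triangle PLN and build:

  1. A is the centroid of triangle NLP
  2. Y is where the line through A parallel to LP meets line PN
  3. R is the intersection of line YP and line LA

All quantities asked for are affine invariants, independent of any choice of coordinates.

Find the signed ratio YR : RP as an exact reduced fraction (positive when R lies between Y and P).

YR:RP = -1/3

Assign P = (0, 0), L = (1, 0), N = (0, 1) — the answer is frame-independent, so this choice is without loss of generality.
1. A is the centroid of triangle NLP ⇒ A = (1/3, 1/3)
2. Y is where the line through A parallel to LP meets line PN ⇒ Y = (0, 1/3)
3. R is the intersection of line YP and line LA ⇒ R = (0, 1/2)
R = Y + t·(P−Y) with t = -1/2, so YR:RP = t:(1−t) = -1/2:3/2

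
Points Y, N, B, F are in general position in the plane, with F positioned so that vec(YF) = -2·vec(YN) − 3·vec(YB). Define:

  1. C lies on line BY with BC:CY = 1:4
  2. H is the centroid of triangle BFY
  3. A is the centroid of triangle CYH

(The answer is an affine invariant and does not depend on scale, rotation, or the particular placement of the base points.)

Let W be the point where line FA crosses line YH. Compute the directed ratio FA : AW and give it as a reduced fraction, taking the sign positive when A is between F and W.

FA:AW = -19/4

Work in coordinates with Y = (0, 0), N = (1, 0), B = (0, 1), F = (-2, -3).
1. C lies on line BY with BC:CY = 1:4 ⇒ C = (0, 4/5)
2. H is the centroid of triangle BFY ⇒ H = (-2/3, -2/3)
3. A is the centroid of triangle CYH ⇒ A = (-2/9, 2/45)
line FA meets YH at W = (-34/57, -34/57)
A = F + t·(W−F) with t = 19/15, so FA:AW = 19/15:-4/15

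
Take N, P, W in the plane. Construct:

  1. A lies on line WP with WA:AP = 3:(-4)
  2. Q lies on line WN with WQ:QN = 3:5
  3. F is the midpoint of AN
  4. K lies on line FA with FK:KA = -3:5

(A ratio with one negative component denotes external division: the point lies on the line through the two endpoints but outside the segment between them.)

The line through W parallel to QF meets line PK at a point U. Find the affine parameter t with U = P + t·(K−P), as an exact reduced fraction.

Choose coordinates N = (0, 0), P = (1, 0), W = (0, 1).
1. A lies on line WP with WA:AP = 3:(-4) ⇒ A = (-3, 4)
2. Q lies on line WN with WQ:QN = 3:5 ⇒ Q = (0, 5/8)
3. F is the midpoint of AN ⇒ F = (-3/2, 2)
4. K lies on line FA with FK:KA = -3:5 ⇒ K = (3/4, -1)
through W parallel to QF: direction (-3/2, 11/8); meets PK at U = (60/59, 4/59)
U = P + t·(K−P) with t = -4/59

t = -4/59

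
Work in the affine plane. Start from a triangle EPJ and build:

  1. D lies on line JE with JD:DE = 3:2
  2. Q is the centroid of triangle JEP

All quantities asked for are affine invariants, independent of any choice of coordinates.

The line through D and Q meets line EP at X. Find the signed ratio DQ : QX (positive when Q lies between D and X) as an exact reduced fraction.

Work in coordinates with E = (0, 0), P = (1, 0), J = (0, 1).
1. D lies on line JE with JD:DE = 3:2 ⇒ D = (0, 2/5)
2. Q is the centroid of triangle JEP ⇒ Q = (1/3, 1/3)
line DQ meets EP at X = (2, 0)
Q = D + t·(X−D) with t = 1/6, so DQ:QX = 1/6:5/6

DQ:QX = 1/5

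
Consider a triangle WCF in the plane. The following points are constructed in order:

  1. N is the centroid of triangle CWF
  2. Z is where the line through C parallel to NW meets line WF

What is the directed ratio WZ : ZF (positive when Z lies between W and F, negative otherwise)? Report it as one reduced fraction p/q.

Set W = (0, 0), C = (1, 0), F = (0, 1); any affine frame gives the same invariant.
1. N is the centroid of triangle CWF ⇒ N = (1/3, 1/3)
2. Z is where the line through C parallel to NW meets line WF ⇒ Z = (0, -1)
Z = W + t·(F−W) with t = -1, so WZ:ZF = t:(1−t) = -1:2

WZ:ZF = -1/2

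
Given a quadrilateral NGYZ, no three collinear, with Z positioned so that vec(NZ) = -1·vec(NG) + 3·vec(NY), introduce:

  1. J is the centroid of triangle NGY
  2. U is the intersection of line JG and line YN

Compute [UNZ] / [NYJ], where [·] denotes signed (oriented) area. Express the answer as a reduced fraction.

[UNZ]:[NYJ] = 3/2

Work in coordinates with N = (0, 0), G = (1, 0), Y = (0, 1), Z = (-1, 3).
1. J is the centroid of triangle NGY ⇒ J = (1/3, 1/3)
2. U is the intersection of line JG and line YN ⇒ U = (0, 1/2)
2·[UNZ] = -1/2, 2·[NYJ] = -1/3
[UNZ]:[NYJ] = -1/2:-1/3 = 3/2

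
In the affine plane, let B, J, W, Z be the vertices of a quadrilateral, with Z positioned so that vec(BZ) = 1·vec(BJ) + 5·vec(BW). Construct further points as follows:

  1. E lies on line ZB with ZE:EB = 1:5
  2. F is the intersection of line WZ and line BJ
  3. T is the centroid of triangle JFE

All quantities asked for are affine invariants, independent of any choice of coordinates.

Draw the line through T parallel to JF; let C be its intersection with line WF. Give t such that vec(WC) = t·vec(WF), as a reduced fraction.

Choose coordinates B = (0, 0), J = (1, 0), W = (0, 1), Z = (1, 5).
1. E lies on line ZB with ZE:EB = 1:5 ⇒ E = (5/6, 25/6)
2. F is the intersection of line WZ and line BJ ⇒ F = (-1/4, 0)
3. T is the centroid of triangle JFE ⇒ T = (19/36, 25/18)
through T parallel to JF: direction (-5/4, 0); meets WF at C = (7/72, 25/18)
C = W + t·(F−W) with t = -7/18

t = -7/18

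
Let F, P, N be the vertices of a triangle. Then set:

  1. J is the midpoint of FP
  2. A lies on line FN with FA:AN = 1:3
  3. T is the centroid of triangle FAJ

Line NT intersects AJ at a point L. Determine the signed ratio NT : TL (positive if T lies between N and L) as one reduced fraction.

NT:TL = -10

Work in coordinates with F = (0, 0), P = (1, 0), N = (0, 1).
1. J is the midpoint of FP ⇒ J = (1/2, 0)
2. A lies on line FN with FA:AN = 1:3 ⇒ A = (0, 1/4)
3. T is the centroid of triangle FAJ ⇒ T = (1/6, 1/12)
line NT meets AJ at L = (3/20, 7/40)
T = N + t·(L−N) with t = 10/9, so NT:TL = 10/9:-1/9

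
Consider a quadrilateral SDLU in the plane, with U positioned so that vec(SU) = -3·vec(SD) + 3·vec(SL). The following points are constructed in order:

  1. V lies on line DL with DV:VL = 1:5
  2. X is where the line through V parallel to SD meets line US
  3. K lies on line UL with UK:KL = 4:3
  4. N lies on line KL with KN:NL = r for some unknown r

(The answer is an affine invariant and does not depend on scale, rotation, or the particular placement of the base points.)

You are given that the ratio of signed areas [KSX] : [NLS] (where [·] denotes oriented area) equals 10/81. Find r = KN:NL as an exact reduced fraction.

Choose coordinates S = (0, 0), D = (1, 0), L = (0, 1), U = (-3, 3).
1. V lies on line DL with DV:VL = 1:5 ⇒ V = (5/6, 1/6)
2. X is where the line through V parallel to SD meets line US ⇒ X = (-1/6, 1/6)
3. K lies on line UL with UK:KL = 4:3 ⇒ K = (-9/7, 13/7)
4. With KN:NL = r, write λ = r/(r+1) so N = K + λ·(L−K); N is affine-linear in λ
Every point depending on N is an affine combination of N and λ-independent points, so each such coordinate is linear in λ; the λ² term in each signed area is a multiple of (L−K)×(L−K) = 0, so 2·[KSX] and 2·[NLS] are each linear in λ. Evaluating at λ=0 and λ=1:
  2·[KSX] = -2/21,   2·[NLS] = 9/7·λ − 9/7
So [KSX]:[NLS] = (-2/21) / (9/7·λ − 9/7). Setting this equal to 10/81:
  -2/21 = 10/81·(9/7·λ − 9/7)  ⇒  λ = 2/5
Then r = λ/(1−λ) = (2/5)/(3/5) = 2/3. Check: with r = 2/3, N = (-27/35, 53/35) and [KSX]:[NLS] = 10/81 as required.

r = 2/3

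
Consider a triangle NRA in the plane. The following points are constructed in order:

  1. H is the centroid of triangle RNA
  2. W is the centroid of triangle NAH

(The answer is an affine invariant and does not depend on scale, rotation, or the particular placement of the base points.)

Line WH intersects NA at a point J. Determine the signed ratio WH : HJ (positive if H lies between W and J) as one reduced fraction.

WH:HJ = -2/3

Work in coordinates with N = (0, 0), R = (1, 0), A = (0, 1).
1. H is the centroid of triangle RNA ⇒ H = (1/3, 1/3)
2. W is the centroid of triangle NAH ⇒ W = (1/9, 4/9)
line WH meets NA at J = (0, 1/2)
H = W + t·(J−W) with t = -2, so WH:HJ = -2:3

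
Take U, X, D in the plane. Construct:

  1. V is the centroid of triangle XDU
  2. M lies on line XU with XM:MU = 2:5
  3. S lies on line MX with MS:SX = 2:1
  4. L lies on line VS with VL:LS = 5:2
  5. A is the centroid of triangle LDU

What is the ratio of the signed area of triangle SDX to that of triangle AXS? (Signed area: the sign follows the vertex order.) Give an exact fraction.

Choose coordinates U = (0, 0), X = (1, 0), D = (0, 1).
1. V is the centroid of triangle XDU ⇒ V = (1/3, 1/3)
2. M lies on line XU with XM:MU = 2:5 ⇒ M = (5/7, 0)
3. S lies on line MX with MS:SX = 2:1 ⇒ S = (19/21, 0)
4. L lies on line VS with VL:LS = 5:2 ⇒ L = (109/147, 2/21)
5. A is the centroid of triangle LDU ⇒ A = (109/441, 23/63)
2·[SDX] = -2/21, 2·[AXS] = -46/1323
[SDX]:[AXS] = -2/21:-46/1323 = 63/23

[SDX]:[AXS] = 63/23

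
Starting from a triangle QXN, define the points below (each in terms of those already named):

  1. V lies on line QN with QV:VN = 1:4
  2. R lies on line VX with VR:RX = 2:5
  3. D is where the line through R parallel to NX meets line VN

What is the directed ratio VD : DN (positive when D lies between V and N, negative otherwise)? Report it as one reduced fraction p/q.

VD:DN = 2/5

Assign Q = (0, 0), X = (1, 0), N = (0, 1) — the answer is frame-independent, so this choice is without loss of generality.
1. V lies on line QN with QV:VN = 1:4 ⇒ V = (0, 1/5)
2. R lies on line VX with VR:RX = 2:5 ⇒ R = (2/7, 1/7)
3. D is where the line through R parallel to NX meets line VN ⇒ D = (0, 3/7)
D = V + t·(N−V) with t = 2/7, so VD:DN = t:(1−t) = 2/7:5/7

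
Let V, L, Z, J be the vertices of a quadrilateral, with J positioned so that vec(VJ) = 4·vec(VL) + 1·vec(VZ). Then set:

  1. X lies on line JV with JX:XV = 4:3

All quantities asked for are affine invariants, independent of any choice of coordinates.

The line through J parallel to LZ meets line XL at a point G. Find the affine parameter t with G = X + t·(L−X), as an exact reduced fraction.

Work in coordinates with V = (0, 0), L = (1, 0), Z = (0, 1), J = (4, 1).
1. X lies on line JV with JX:XV = 4:3 ⇒ X = (12/7, 3/7)
through J parallel to LZ: direction (-1, 1); meets XL at G = (7/2, 3/2)
G = X + t·(L−X) with t = -5/2

t = -5/2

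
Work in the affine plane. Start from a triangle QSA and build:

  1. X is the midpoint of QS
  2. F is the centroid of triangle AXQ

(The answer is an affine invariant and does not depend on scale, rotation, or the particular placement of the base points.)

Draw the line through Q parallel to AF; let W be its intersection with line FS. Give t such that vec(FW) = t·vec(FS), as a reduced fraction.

Work in coordinates with Q = (0, 0), S = (1, 0), A = (0, 1).
1. X is the midpoint of QS ⇒ X = (1/2, 0)
2. F is the centroid of triangle AXQ ⇒ F = (1/6, 1/3)
through Q parallel to AF: direction (1/6, -2/3); meets FS at W = (-1/9, 4/9)
W = F + t·(S−F) with t = -1/3

t = -1/3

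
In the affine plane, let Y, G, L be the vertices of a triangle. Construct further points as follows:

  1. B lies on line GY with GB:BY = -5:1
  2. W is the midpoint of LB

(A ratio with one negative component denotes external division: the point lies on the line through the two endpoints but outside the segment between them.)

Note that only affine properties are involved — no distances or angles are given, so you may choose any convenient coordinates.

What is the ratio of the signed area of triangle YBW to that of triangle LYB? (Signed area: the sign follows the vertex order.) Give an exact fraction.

[YBW]:[LYB] = 1/2

Work in coordinates with Y = (0, 0), G = (1, 0), L = (0, 1).
1. B lies on line GY with GB:BY = -5:1 ⇒ B = (-1/4, 0)
2. W is the midpoint of LB ⇒ W = (-1/8, 1/2)
2·[YBW] = -1/8, 2·[LYB] = -1/4
[YBW]:[LYB] = -1/8:-1/4 = 1/2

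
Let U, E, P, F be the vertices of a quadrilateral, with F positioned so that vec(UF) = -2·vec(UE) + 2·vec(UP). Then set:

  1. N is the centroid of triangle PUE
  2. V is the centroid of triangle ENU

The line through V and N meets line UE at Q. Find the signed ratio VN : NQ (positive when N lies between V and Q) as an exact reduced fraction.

VN:NQ = -2/3

Choose coordinates U = (0, 0), E = (1, 0), P = (0, 1), F = (-2, 2).
1. N is the centroid of triangle PUE ⇒ N = (1/3, 1/3)
2. V is the centroid of triangle ENU ⇒ V = (4/9, 1/9)
line VN meets UE at Q = (1/2, 0)
N = V + t·(Q−V) with t = -2, so VN:NQ = -2:3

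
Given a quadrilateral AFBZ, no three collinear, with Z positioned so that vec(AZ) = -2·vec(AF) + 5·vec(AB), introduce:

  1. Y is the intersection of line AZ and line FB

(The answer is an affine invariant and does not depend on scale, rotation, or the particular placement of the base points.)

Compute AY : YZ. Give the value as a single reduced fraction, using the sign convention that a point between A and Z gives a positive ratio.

AY:YZ = 1/2

Set A = (0, 0), F = (1, 0), B = (0, 1), Z = (-2, 5); any affine frame gives the same invariant.
1. Y is the intersection of line AZ and line FB ⇒ Y = (-2/3, 5/3)
Y = A + t·(Z−A) with t = 1/3, so AY:YZ = t:(1−t) = 1/3:2/3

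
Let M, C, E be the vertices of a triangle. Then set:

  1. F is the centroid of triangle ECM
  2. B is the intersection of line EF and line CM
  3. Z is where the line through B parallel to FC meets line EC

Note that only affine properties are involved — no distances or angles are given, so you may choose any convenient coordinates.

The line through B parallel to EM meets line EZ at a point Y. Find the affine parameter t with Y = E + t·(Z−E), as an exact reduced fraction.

Set M = (0, 0), C = (1, 0), E = (0, 1); any affine frame gives the same invariant.
1. F is the centroid of triangle ECM ⇒ F = (1/3, 1/3)
2. B is the intersection of line EF and line CM ⇒ B = (1/2, 0)
3. Z is where the line through B parallel to FC meets line EC ⇒ Z = (3/2, -1/2)
through B parallel to EM: direction (0, -1); meets EZ at Y = (1/2, 1/2)
Y = E + t·(Z−E) with t = 1/3

t = 1/3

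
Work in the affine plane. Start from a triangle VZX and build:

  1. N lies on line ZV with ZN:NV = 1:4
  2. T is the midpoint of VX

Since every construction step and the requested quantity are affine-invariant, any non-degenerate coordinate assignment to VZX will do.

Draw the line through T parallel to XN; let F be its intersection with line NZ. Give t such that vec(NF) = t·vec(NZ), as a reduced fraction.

t = -2

Assign V = (0, 0), Z = (1, 0), X = (0, 1) — the answer is frame-independent, so this choice is without loss of generality.
1. N lies on line ZV with ZN:NV = 1:4 ⇒ N = (4/5, 0)
2. T is the midpoint of VX ⇒ T = (0, 1/2)
through T parallel to XN: direction (4/5, -1); meets NZ at F = (2/5, 0)
F = N + t·(Z−N) with t = -2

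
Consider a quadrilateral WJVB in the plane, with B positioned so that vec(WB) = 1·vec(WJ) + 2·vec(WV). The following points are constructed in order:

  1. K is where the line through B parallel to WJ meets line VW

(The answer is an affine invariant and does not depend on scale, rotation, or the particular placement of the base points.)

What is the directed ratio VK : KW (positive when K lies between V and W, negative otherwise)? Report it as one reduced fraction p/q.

Choose coordinates W = (0, 0), J = (1, 0), V = (0, 1), B = (1, 2).
1. K is where the line through B parallel to WJ meets line VW ⇒ K = (0, 2)
K = V + t·(W−V) with t = -1, so VK:KW = t:(1−t) = -1:2

VK:KW = -1/2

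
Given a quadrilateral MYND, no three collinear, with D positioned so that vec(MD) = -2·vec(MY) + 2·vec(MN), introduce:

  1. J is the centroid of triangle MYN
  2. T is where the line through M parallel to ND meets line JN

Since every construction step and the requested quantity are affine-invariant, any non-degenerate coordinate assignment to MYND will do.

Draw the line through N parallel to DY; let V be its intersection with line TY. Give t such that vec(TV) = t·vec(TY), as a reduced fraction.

t = 8/5

Work in coordinates with M = (0, 0), Y = (1, 0), N = (0, 1), D = (-2, 2).
1. J is the centroid of triangle MYN ⇒ J = (1/3, 1/3)
2. T is where the line through M parallel to ND meets line JN ⇒ T = (2/3, -1/3)
through N parallel to DY: direction (3, -2); meets TY at V = (6/5, 1/5)
V = T + t·(Y−T) with t = 8/5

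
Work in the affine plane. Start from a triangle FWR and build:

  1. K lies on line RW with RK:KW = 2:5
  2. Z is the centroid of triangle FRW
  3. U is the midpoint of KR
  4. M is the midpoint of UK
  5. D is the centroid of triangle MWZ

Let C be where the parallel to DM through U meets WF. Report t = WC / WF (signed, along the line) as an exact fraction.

t = 3/13

Choose coordinates F = (0, 0), W = (1, 0), R = (0, 1).
1. K lies on line RW with RK:KW = 2:5 ⇒ K = (2/7, 5/7)
2. Z is the centroid of triangle FRW ⇒ Z = (1/3, 1/3)
3. U is the midpoint of KR ⇒ U = (1/7, 6/7)
4. M is the midpoint of UK ⇒ M = (3/14, 11/14)
5. D is the centroid of triangle MWZ ⇒ D = (65/126, 47/126)
through U parallel to DM: direction (-19/63, 26/63); meets WF at C = (10/13, 0)
C = W + t·(F−W) with t = 3/13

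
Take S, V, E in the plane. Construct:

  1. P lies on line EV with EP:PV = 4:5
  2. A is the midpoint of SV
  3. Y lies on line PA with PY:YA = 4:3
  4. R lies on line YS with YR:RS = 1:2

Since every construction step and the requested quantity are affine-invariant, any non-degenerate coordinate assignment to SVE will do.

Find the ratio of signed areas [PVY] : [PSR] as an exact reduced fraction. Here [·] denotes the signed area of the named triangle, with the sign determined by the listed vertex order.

Assign S = (0, 0), V = (1, 0), E = (0, 1) — the answer is frame-independent, so this choice is without loss of generality.
1. P lies on line EV with EP:PV = 4:5 ⇒ P = (4/9, 5/9)
2. A is the midpoint of SV ⇒ A = (1/2, 0)
3. Y lies on line PA with PY:YA = 4:3 ⇒ Y = (10/21, 5/21)
4. R lies on line YS with YR:RS = 1:2 ⇒ R = (20/63, 10/63)
2·[PVY] = -10/63, 2·[PSR] = 20/189
[PVY]:[PSR] = -10/63:20/189 = -3/2

[PVY]:[PSR] = -3/2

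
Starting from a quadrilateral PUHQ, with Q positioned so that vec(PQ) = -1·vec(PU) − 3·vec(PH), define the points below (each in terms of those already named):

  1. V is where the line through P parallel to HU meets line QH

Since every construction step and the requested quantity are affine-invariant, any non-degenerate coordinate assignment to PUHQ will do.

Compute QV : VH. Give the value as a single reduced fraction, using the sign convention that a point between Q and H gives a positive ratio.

QV:VH = 4

Assign P = (0, 0), U = (1, 0), H = (0, 1), Q = (-1, -3) — the answer is frame-independent, so this choice is without loss of generality.
1. V is where the line through P parallel to HU meets line QH ⇒ V = (-1/5, 1/5)
V = Q + t·(H−Q) with t = 4/5, so QV:VH = t:(1−t) = 4/5:1/5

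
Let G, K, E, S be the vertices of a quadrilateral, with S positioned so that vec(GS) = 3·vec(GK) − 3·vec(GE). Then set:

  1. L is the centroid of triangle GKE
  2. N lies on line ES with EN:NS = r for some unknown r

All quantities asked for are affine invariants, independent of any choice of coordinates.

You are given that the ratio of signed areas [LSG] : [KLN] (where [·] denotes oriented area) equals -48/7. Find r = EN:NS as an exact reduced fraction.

Work in coordinates with G = (0, 0), K = (1, 0), E = (0, 1), S = (3, -3).
1. L is the centroid of triangle GKE ⇒ L = (1/3, 1/3)
2. With EN:NS = r, write λ = r/(r+1) so N = E + λ·(S−E); N is affine-linear in λ
Every point depending on N is an affine combination of N and λ-independent points, so each such coordinate is linear in λ; the λ² term in each signed area is a multiple of (S−E)×(S−E) = 0, so 2·[LSG] and 2·[KLN] are each linear in λ. Evaluating at λ=0 and λ=1:
  2·[LSG] = -2,   2·[KLN] = 5/3·λ − 1/3
So [LSG]:[KLN] = (-2) / (5/3·λ − 1/3). Setting this equal to -48/7:
  -2 = -48/7·(5/3·λ − 1/3)  ⇒  λ = 3/8
Then r = λ/(1−λ) = (3/8)/(5/8) = 3/5. Check: with r = 3/5, N = (9/8, -1/2) and [LSG]:[KLN] = -48/7 as required.

r = 3/5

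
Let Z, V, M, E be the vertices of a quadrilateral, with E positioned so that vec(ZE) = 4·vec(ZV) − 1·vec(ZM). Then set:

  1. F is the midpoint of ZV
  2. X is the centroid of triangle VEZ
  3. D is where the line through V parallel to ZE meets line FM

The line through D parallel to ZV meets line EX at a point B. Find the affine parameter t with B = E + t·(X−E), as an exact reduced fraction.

Assign Z = (0, 0), V = (1, 0), M = (0, 1), E = (4, -1) — the answer is frame-independent, so this choice is without loss of generality.
1. F is the midpoint of ZV ⇒ F = (1/2, 0)
2. X is the centroid of triangle VEZ ⇒ X = (5/3, -1/3)
3. D is where the line through V parallel to ZE meets line FM ⇒ D = (3/7, 1/7)
through D parallel to ZV: direction (1, 0); meets EX at B = (0, 1/7)
B = E + t·(X−E) with t = 12/7

t = 12/7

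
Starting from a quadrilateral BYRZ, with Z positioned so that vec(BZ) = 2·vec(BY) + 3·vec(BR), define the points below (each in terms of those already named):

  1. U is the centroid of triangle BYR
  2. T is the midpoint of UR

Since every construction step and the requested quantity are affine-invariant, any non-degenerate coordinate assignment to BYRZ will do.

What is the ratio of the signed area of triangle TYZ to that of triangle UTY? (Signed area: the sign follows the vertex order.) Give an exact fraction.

[TYZ]:[UTY] = -19

Assign B = (0, 0), Y = (1, 0), R = (0, 1), Z = (2, 3) — the answer is frame-independent, so this choice is without loss of generality.
1. U is the centroid of triangle BYR ⇒ U = (1/3, 1/3)
2. T is the midpoint of UR ⇒ T = (1/6, 2/3)
2·[TYZ] = 19/6, 2·[UTY] = -1/6
[TYZ]:[UTY] = 19/6:-1/6 = -19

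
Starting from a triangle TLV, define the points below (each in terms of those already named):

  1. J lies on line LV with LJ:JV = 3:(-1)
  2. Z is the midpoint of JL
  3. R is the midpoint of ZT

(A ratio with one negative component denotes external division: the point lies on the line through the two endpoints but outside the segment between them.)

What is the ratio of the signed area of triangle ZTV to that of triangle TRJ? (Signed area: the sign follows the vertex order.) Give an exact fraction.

Work in coordinates with T = (0, 0), L = (1, 0), V = (0, 1).
1. J lies on line LV with LJ:JV = 3:(-1) ⇒ J = (-1/2, 3/2)
2. Z is the midpoint of JL ⇒ Z = (1/4, 3/4)
3. R is the midpoint of ZT ⇒ R = (1/8, 3/8)
2·[ZTV] = -1/4, 2·[TRJ] = 3/8
[ZTV]:[TRJ] = -1/4:3/8 = -2/3

[ZTV]:[TRJ] = -2/3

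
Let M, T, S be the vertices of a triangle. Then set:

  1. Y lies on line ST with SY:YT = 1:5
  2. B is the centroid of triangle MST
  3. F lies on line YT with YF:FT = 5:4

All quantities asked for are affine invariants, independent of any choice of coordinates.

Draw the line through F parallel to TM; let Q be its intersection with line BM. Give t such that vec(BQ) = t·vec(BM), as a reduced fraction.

t = -1/9

Choose coordinates M = (0, 0), T = (1, 0), S = (0, 1).
1. Y lies on line ST with SY:YT = 1:5 ⇒ Y = (1/6, 5/6)
2. B is the centroid of triangle MST ⇒ B = (1/3, 1/3)
3. F lies on line YT with YF:FT = 5:4 ⇒ F = (17/27, 10/27)
through F parallel to TM: direction (-1, 0); meets BM at Q = (10/27, 10/27)
Q = B + t·(M−B) with t = -1/9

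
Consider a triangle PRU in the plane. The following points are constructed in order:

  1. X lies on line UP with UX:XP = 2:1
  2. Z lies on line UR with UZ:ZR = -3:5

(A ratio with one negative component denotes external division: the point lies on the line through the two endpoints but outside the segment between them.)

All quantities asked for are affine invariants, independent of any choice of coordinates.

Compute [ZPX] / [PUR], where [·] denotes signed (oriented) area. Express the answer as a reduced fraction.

[ZPX]:[PUR] = -1/2

Work in coordinates with P = (0, 0), R = (1, 0), U = (0, 1).
1. X lies on line UP with UX:XP = 2:1 ⇒ X = (0, 1/3)
2. Z lies on line UR with UZ:ZR = -3:5 ⇒ Z = (-3/2, 5/2)
2·[ZPX] = 1/2, 2·[PUR] = -1
[ZPX]:[PUR] = 1/2:-1 = -1/2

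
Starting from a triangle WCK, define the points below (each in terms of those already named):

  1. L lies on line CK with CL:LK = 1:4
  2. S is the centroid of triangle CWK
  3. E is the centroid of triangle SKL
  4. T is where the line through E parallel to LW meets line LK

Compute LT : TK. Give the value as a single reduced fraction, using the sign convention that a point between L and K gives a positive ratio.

LT:TK = 5/7

Set W = (0, 0), C = (1, 0), K = (0, 1); any affine frame gives the same invariant.
1. L lies on line CK with CL:LK = 1:4 ⇒ L = (4/5, 1/5)
2. S is the centroid of triangle CWK ⇒ S = (1/3, 1/3)
3. E is the centroid of triangle SKL ⇒ E = (17/45, 23/45)
4. T is where the line through E parallel to LW meets line LK ⇒ T = (7/15, 8/15)
T = L + t·(K−L) with t = 5/12, so LT:TK = t:(1−t) = 5/12:7/12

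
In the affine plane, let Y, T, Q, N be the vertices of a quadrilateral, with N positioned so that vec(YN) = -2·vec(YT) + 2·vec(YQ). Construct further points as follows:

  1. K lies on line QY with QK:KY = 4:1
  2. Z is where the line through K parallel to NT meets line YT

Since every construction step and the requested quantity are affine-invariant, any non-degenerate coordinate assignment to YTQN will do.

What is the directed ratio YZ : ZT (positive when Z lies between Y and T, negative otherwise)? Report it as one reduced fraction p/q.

Work in coordinates with Y = (0, 0), T = (1, 0), Q = (0, 1), N = (-2, 2).
1. K lies on line QY with QK:KY = 4:1 ⇒ K = (0, 1/5)
2. Z is where the line through K parallel to NT meets line YT ⇒ Z = (3/10, 0)
Z = Y + t·(T−Y) with t = 3/10, so YZ:ZT = t:(1−t) = 3/10:7/10

YZ:ZT = 3/7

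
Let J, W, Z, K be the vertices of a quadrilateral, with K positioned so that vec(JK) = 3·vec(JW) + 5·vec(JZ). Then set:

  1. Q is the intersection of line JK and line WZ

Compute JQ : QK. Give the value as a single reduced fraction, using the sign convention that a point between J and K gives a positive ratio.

JQ:QK = 1/7

Set J = (0, 0), W = (1, 0), Z = (0, 1), K = (3, 5); any affine frame gives the same invariant.
1. Q is the intersection of line JK and line WZ ⇒ Q = (3/8, 5/8)
Q = J + t·(K−J) with t = 1/8, so JQ:QK = t:(1−t) = 1/8:7/8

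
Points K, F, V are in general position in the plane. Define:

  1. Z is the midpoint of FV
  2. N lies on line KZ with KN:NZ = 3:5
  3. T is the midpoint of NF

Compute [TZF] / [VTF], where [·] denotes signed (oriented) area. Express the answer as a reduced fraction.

[TZF]:[VTF] = -1/2

Work in coordinates with K = (0, 0), F = (1, 0), V = (0, 1).
1. Z is the midpoint of FV ⇒ Z = (1/2, 1/2)
2. N lies on line KZ with KN:NZ = 3:5 ⇒ N = (3/16, 3/16)
3. T is the midpoint of NF ⇒ T = (19/32, 3/32)
2·[TZF] = -5/32, 2·[VTF] = 5/16
[TZF]:[VTF] = -5/32:5/16 = -1/2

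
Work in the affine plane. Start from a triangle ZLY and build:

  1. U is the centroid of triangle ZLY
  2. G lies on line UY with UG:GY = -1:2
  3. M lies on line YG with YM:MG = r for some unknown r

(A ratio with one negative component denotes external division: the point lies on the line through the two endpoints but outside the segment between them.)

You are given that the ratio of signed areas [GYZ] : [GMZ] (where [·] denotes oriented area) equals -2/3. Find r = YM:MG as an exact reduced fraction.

r = -5/3

Choose coordinates Z = (0, 0), L = (1, 0), Y = (0, 1).
1. U is the centroid of triangle ZLY ⇒ U = (1/3, 1/3)
2. G lies on line UY with UG:GY = -1:2 ⇒ G = (2/3, -1/3)
3. With YM:MG = r, write λ = r/(r+1) so M = Y + λ·(G−Y); M is affine-linear in λ
Every point depending on M is an affine combination of M and λ-independent points, so each such coordinate is linear in λ; the λ² term in each signed area is a multiple of (G−Y)×(G−Y) = 0, so 2·[GYZ] and 2·[GMZ] are each linear in λ. Evaluating at λ=0 and λ=1:
  2·[GYZ] = 2/3,   2·[GMZ] = -2/3·λ + 2/3
So [GYZ]:[GMZ] = (2/3) / (-2/3·λ + 2/3). Setting this equal to -2/3:
  2/3 = -2/3·(-2/3·λ + 2/3)  ⇒  λ = 5/2
Then r = λ/(1−λ) = (5/2)/(-3/2) = -5/3. Check: with r = -5/3, M = (5/3, -7/3) and [GYZ]:[GMZ] = -2/3 as required.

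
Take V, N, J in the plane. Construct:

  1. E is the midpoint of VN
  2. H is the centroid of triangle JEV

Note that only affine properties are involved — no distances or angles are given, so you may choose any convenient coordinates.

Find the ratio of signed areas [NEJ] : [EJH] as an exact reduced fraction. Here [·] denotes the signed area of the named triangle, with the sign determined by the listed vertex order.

[NEJ]:[EJH] = -3

Set V = (0, 0), N = (1, 0), J = (0, 1); any affine frame gives the same invariant.
1. E is the midpoint of VN ⇒ E = (1/2, 0)
2. H is the centroid of triangle JEV ⇒ H = (1/6, 1/3)
2·[NEJ] = -1/2, 2·[EJH] = 1/6
[NEJ]:[EJH] = -1/2:1/6 = -3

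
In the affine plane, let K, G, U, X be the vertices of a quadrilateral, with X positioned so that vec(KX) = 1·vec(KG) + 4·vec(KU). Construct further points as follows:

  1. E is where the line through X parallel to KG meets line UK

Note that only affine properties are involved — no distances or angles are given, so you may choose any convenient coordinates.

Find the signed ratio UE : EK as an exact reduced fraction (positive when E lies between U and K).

Assign K = (0, 0), G = (1, 0), U = (0, 1), X = (1, 4) — the answer is frame-independent, so this choice is without loss of generality.
1. E is where the line through X parallel to KG meets line UK ⇒ E = (0, 4)
E = U + t·(K−U) with t = -3, so UE:EK = t:(1−t) = -3:4

UE:EK = -3/4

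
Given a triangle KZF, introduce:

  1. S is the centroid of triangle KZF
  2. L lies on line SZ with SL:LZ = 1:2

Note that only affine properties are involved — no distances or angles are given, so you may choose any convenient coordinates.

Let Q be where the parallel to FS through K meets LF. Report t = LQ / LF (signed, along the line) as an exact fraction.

Set K = (0, 0), Z = (1, 0), F = (0, 1); any affine frame gives the same invariant.
1. S is the centroid of triangle KZF ⇒ S = (1/3, 1/3)
2. L lies on line SZ with SL:LZ = 1:2 ⇒ L = (5/9, 2/9)
through K parallel to FS: direction (1/3, -2/3); meets LF at Q = (-5/3, 10/3)
Q = L + t·(F−L) with t = 4

t = 4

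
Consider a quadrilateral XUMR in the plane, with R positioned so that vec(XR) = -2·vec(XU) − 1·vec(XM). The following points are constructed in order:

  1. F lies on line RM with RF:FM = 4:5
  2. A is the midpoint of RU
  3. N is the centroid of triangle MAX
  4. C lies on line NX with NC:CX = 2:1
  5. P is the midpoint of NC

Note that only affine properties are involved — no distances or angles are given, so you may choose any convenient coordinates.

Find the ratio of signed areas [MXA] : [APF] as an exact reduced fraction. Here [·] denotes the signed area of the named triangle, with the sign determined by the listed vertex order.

Work in coordinates with X = (0, 0), U = (1, 0), M = (0, 1), R = (-2, -1).
1. F lies on line RM with RF:FM = 4:5 ⇒ F = (-10/9, -1/9)
2. A is the midpoint of RU ⇒ A = (-1/2, -1/2)
3. N is the centroid of triangle MAX ⇒ N = (-1/6, 1/6)
4. C lies on line NX with NC:CX = 2:1 ⇒ C = (-1/18, 1/18)
5. P is the midpoint of NC ⇒ P = (-1/9, 1/9)
2·[MXA] = -1/2, 2·[APF] = 85/162
[MXA]:[APF] = -1/2:85/162 = -81/85

[MXA]:[APF] = -81/85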